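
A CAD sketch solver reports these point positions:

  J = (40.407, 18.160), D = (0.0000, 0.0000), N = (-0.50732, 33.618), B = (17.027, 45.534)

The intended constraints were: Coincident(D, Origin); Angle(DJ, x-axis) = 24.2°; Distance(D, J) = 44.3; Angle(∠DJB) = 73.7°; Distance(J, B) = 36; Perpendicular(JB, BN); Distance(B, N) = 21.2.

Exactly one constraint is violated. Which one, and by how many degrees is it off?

Perpendicular(JB, BN) — off by 6.30°.

D = (0.00, 0.00) ✓; DJ at 24.20° ✓; |DJ| = 44.30 ✓; ∠DJB = 73.70° ✓; |JB| = 36.00 ✓; ∠(JB, BN) = 83.70° ✗; |BN| = 21.20 ✓.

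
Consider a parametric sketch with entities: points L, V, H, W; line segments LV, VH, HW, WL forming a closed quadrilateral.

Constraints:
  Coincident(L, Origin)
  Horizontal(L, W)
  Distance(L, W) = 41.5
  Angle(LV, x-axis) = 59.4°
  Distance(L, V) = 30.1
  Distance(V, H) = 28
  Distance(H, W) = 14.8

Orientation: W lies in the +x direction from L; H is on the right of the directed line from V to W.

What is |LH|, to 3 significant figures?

26.7

L is at the origin; LW is horizontal with |LW| = 41.5 and W in +x, so W = (41.5, 0). LV runs at 59.4° with |LV| = 30.1, so V = (15.3, 25.9). H is determined by |VH| = 28.0 and |HW| = 14.8 together: it lies at the intersection of circle(V, 28.0) and circle(W, 14.8). With |VW| = 36.8, the foot of the radical line on VW is 26.1 from V and the perpendicular offset is √(28.0² − 26.1²) = 10.2. Taking the right-of-VW solution: H = (26.7, 0.326).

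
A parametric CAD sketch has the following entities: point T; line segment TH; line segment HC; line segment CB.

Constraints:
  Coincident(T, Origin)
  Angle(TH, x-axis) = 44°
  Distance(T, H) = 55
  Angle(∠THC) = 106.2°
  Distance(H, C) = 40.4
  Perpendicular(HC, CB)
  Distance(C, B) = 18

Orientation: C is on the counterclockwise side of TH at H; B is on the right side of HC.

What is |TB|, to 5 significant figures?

90.124

∠THC = 106.2°, so HC runs at 44.0° + (180° − 106.2°) = 117.80° from the x-axis; with |HC| = 40.4, C = H + 40.4·(cos 117.80°, sin 117.80°) = (20.722, 73.943). The perpendicularity gives CB at right angles to HC; with |CB| = 18.0 on the right of HC, B = C + 18.0·(0.88458, 0.46639) = (36.644, 82.338). Then |TB| = |B − T| = 90.124.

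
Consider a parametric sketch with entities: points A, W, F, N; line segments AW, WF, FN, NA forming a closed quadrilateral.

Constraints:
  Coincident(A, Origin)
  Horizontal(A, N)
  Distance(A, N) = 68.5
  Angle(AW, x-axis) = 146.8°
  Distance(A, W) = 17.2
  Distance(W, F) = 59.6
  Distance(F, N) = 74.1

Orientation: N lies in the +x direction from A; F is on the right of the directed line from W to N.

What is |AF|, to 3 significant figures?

46.1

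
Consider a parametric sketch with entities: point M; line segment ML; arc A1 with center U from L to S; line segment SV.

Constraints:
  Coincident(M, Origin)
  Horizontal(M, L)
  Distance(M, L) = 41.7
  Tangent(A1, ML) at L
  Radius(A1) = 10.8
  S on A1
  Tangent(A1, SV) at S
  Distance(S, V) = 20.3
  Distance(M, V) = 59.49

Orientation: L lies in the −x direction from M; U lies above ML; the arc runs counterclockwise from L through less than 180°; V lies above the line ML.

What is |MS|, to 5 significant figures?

39.491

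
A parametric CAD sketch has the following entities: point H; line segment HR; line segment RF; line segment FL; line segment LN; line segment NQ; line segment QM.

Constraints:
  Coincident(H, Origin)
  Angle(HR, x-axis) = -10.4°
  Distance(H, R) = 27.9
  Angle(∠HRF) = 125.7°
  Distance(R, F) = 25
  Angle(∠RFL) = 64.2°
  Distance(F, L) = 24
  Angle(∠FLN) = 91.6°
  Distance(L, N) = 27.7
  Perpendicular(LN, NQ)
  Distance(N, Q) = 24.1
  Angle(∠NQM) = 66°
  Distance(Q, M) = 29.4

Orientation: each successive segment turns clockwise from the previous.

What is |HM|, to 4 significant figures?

37.20

H is at the origin; HR runs at -10.4° with length 27.9, so R = (27.44, -5.036). ∠HRF = 125.7° gives RF at -64.70° from the x-axis; with |RF| = 25.0, F = (38.13, -27.64). ∠RFL = 64.2° gives FL at 179.5° from the x-axis; with |FL| = 24.0, L = (14.13, -27.43). ∠FLN = 91.6° gives LN at 91.10° from the x-axis; with |LN| = 27.7, N = (13.59, 0.2658). LN is perpendicular to NQ, so NQ runs at 1.100°; with |NQ| = 24.1, Q = (37.69, 0.7284). ∠NQM = 66.0° gives QM at -112.9° from the x-axis; with |QM| = 29.4, M = (26.25, -26.35). Then |HM| = |M − H| = 37.20.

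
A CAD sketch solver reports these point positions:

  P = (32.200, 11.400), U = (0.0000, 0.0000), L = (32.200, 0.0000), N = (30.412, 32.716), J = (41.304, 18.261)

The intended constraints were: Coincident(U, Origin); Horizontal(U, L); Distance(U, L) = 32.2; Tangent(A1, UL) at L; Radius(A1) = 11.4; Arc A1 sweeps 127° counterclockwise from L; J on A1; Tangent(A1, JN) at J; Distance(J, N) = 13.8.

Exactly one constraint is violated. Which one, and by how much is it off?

Distance(J, N) = 13.8 — off by 4.30.

U = (0.00, 0.00) ✓; U.y = 0.00, L.y = 0.00 ✓; |UL| = 32.20 ✓; ∠(PL, LU) = 90.00° ✓; |PL| = 11.40 ✓; bearing(P→J) − bearing(P→L) = 127.0° ✓; |PJ| = 11.40 ✓; ∠(PJ, JN) = 90.00° ✓; |JN| = 18.10 ✗.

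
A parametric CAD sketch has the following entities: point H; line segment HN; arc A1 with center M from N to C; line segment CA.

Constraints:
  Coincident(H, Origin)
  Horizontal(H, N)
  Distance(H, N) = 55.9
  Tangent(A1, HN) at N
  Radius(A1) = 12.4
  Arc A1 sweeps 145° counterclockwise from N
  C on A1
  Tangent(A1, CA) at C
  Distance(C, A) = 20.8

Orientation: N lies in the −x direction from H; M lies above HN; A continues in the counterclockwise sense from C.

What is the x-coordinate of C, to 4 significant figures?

-48.79

H is at the origin; HN is horizontal with |HN| = 55.9 and N on the −x side, so N = (-55.90, 0.000). The tangent condition forces MN to be normal to HN, so M = N + (0, 12.4) = (-55.90, 12.40). On A1, N sits at bearing -90° from M; a 145° counterclockwise sweep puts C at bearing 55°, so C = M + 12.4·(cos 55°, sin 55°) = (-48.79, 22.56). So C.x = -48.79.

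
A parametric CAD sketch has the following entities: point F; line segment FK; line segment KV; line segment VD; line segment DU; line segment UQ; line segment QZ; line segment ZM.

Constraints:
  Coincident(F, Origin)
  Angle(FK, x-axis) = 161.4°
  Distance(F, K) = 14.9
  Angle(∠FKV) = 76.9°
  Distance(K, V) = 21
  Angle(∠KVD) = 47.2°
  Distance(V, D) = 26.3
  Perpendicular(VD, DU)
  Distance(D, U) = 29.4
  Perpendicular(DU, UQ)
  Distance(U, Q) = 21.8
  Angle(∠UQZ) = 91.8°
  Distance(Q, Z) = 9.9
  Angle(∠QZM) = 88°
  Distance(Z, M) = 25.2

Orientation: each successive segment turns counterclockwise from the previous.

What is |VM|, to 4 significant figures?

35.32

∠UQZ = 91.8° gives QZ at -54.50° from the x-axis; with |QZ| = 9.9, Z = (-24.62, 1.903). ∠QZM = 88.0° gives ZM at 37.50° from the x-axis; with |ZM| = 25.2, M = (-4.629, 17.24). Then |VM| = |M − V| = 35.32.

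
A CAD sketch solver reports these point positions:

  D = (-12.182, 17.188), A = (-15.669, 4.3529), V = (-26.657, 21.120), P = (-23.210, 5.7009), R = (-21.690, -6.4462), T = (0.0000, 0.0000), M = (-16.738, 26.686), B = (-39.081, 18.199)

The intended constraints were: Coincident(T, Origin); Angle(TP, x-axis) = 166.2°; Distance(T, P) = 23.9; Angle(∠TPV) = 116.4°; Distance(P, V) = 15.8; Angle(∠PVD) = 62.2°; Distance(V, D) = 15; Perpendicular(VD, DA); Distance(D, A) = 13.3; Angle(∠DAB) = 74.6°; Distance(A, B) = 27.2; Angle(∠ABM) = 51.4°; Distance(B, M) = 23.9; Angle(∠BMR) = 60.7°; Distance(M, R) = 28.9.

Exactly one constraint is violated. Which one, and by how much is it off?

Distance(M, R) = 28.9 — off by 4.60.

T = (0.00, 0.00) ✓; TP at 166.2° ✓; |TP| = 23.90 ✓; ∠TPV = 116.4° ✓; |PV| = 15.80 ✓; ∠PVD = 62.20° ✓; |VD| = 15.00 ✓; ∠(VD, DA) = 90.00° ✓; |DA| = 13.30 ✓; ∠DAB = 74.60° ✓; |AB| = 27.20 ✓; ∠ABM = 51.40° ✓; |BM| = 23.90 ✓; ∠BMR = 60.70° ✓; |MR| = 33.50 ✗.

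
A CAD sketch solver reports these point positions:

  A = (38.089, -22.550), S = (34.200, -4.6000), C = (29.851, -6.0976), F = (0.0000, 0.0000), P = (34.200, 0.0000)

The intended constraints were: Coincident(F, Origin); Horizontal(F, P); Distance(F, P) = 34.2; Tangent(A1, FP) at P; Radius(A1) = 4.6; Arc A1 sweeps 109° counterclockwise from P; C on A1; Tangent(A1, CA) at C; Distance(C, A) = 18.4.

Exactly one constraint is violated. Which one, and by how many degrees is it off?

Tangent(A1, CA) at C — off by 7.60°.

F = (0.00, 0.00) ✓; F.y = 0.00, P.y = 0.00 ✓; |FP| = 34.20 ✓; ∠(SP, PF) = 90.00° ✓; |SP| = 4.600 ✓; bearing(S→C) − bearing(S→P) = 109.0° ✓; |SC| = 4.600 ✓; ∠(SC, CA) = 82.40° ✗; |CA| = 18.40 ✓.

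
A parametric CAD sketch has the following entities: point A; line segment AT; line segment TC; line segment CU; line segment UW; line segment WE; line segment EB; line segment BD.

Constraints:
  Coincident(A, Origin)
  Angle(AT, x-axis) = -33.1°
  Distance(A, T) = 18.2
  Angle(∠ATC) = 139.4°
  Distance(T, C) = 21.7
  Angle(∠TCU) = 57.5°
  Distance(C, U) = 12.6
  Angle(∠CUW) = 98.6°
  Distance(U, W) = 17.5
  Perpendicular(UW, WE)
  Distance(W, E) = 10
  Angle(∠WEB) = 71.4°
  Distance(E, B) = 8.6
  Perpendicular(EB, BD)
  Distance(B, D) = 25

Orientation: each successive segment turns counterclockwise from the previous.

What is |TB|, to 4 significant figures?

9.325

UW is perpendicular to WE, so WE runs at -58.60°; with |WE| = 10.0, E = (18.93, -15.11). ∠WEB = 71.4° gives EB at 50.00° from the x-axis; with |EB| = 8.6, B = (24.46, -8.520). Then |TB| = |B − T| = 9.325.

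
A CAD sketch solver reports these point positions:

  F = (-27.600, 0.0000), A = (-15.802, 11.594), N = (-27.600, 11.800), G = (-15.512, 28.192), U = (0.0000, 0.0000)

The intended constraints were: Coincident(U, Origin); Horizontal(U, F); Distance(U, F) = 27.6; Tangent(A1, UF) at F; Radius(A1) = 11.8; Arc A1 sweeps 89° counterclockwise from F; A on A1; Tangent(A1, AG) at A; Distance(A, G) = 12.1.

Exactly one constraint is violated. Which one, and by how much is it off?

Distance(A, G) = 12.1 — off by 4.50.

U = (0.00, 0.00) ✓; U.y = 0.00, F.y = 0.00 ✓; |UF| = 27.60 ✓; ∠(NF, FU) = 90.00° ✓; |NF| = 11.80 ✓; bearing(N→A) − bearing(N→F) = 89.00° ✓; |NA| = 11.80 ✓; ∠(NA, AG) = 90.00° ✓; |AG| = 16.60 ✗.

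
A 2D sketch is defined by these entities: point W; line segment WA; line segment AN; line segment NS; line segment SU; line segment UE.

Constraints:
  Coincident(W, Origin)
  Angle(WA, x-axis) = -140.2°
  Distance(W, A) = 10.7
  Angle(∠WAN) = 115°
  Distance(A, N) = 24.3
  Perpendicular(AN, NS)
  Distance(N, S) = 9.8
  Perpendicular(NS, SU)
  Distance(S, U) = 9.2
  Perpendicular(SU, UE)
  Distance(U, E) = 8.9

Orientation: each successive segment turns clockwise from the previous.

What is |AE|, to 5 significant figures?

15.127

W is at the origin; WA runs at -140.2° with length 10.7, so A = (-8.2206, -6.8492). ∠WAN = 115.0° gives AN at 154.80° from the x-axis; with |AN| = 24.3, N = (-30.208, 3.4973). The perpendicularity gives NS at right angles to AN, so NS runs at 64.800°; with |NS| = 9.8, S = (-26.035, 12.365). NS is perpendicular to SU, so SU runs at -25.200°; with |SU| = 9.2, U = (-17.711, 8.4474). SU ⟂ UE, so UE runs at -115.20°; with |UE| = 8.9, E = (-21.500, 0.39444). Then |AE| = |E − A| = 15.127.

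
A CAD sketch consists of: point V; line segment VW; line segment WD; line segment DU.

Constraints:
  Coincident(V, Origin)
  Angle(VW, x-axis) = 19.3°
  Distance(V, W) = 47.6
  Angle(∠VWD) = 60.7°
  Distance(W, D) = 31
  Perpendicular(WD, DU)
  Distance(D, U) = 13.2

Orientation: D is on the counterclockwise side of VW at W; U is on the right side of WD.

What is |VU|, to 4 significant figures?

55.25

V is at the origin; VW runs at 19.3° with length 47.6, so W = 47.6·(cos 19.3°, sin 19.3°) = (44.92, 15.73). ∠VWD = 60.7°, so WD runs at 19.3° + (180° − 60.7°) = 138.6° from the x-axis; with |WD| = 31.0, D = W + 31.0·(cos 138.6°, sin 138.6°) = (21.67, 36.23). The perpendicularity gives DU at right angles to WD; with |DU| = 13.2 on the right of WD, U = D + 13.2·(0.6613, 0.7501) = (30.40, 46.13). Then |VU| = |U − V| = 55.25.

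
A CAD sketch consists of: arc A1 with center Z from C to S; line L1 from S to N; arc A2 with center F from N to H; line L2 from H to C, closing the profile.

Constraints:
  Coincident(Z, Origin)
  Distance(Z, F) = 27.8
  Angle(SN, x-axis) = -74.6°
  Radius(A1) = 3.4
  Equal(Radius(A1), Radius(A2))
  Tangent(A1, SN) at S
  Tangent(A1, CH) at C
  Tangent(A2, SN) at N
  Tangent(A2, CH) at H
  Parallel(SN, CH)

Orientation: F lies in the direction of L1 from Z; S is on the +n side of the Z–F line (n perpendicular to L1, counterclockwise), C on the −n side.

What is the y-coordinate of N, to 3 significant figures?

-25.9

The slot axis is L1's direction at -74.6°, so u = (cos -74.6°, sin -74.6°) = (0.266, -0.964) and n = (−sin -74.6°, cos -74.6°) = (0.964, 0.266). Z is at the origin and F lies 27.8 along u from Z, so F = 27.8·u = (7.38, -26.8). Tangency of A1 to both parallel lines with radius 3.4 puts S and C at Z ± 3.4·n: S = (3.28, 0.903), C = (-3.28, -0.903). Equal radii place N and H the same way about F: N = F + 3.4·n = (10.7, -25.9), H = F − 3.4·n = (4.10, -27.7). So N.y = -25.9.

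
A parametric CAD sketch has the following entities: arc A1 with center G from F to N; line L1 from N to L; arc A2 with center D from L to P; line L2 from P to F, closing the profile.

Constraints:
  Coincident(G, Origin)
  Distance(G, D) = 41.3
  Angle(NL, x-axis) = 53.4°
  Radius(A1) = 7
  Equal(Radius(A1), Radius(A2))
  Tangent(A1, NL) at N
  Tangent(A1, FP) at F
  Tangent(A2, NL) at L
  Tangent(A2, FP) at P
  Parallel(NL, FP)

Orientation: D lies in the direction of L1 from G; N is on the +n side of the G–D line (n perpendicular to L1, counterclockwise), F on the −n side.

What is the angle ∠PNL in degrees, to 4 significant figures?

18.73°

Tangency of A1 to both parallel lines with radius 7.0 puts N and F at G ± 7.0·n: N = (-5.620, 4.174), F = (5.620, -4.174). Equal radii place L and P the same way about D: L = D + 7.0·n = (19.00, 37.33), P = D − 7.0·n = (30.24, 28.98). Then cos ∠PNL = NP·NL / (|NP||NL|), giving 18.73°.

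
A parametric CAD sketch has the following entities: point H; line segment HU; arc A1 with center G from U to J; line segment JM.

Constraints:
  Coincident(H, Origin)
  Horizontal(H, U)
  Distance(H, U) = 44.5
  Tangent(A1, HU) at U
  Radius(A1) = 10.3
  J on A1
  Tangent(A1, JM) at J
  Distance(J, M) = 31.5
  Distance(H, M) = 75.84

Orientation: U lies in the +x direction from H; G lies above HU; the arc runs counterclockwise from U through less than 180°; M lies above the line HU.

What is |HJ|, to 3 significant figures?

54.0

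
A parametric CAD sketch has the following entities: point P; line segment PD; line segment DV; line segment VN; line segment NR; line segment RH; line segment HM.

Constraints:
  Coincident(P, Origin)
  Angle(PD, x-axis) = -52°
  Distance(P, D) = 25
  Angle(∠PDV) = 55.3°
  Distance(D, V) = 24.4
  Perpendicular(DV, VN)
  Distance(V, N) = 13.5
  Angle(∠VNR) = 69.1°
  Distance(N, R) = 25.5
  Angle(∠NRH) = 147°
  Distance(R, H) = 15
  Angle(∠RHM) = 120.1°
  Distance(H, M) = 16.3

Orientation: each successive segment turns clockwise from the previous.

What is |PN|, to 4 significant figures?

12.38

∠PDV = 55.3° gives DV at -176.7° from the x-axis; with |DV| = 24.4, V = (-8.968, -21.10). DV ⟂ VN, so VN runs at 93.30°; with |VN| = 13.5, N = (-9.745, -7.627). Then |PN| = |N − P| = 12.38.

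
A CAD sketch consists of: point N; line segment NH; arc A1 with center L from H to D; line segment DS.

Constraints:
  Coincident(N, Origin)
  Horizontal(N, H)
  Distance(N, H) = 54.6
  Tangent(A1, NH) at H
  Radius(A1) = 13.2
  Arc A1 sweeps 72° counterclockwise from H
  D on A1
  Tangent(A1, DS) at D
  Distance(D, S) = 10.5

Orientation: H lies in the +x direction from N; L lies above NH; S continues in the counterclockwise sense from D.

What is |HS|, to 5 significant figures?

24.793

N is at the origin; NH is horizontal with |NH| = 54.6 and H on the +x side, so H = (54.600, 0.0000). A1 meets NH tangentially, so LH is at right angles to NH, so L = H + (0, 13.2) = (54.600, 13.200). On A1, H sits at bearing -90° from L; a 72° counterclockwise sweep puts D at bearing -18°, so D = L + 13.2·(cos -18°, sin -18°) = (67.154, 9.1210). A1 meets DS tangentially, so LD is at right angles to DS, so DS runs along (−sin -18°, cos -18°); with |DS| = 10.5, S = (70.399, 19.107). Then |HS| = |S − H| = 24.793.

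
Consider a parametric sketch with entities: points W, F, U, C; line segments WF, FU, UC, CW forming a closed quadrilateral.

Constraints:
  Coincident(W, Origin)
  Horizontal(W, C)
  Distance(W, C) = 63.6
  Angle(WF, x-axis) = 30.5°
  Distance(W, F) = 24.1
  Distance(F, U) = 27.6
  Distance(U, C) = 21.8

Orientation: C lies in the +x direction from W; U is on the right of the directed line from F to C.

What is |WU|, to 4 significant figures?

42.66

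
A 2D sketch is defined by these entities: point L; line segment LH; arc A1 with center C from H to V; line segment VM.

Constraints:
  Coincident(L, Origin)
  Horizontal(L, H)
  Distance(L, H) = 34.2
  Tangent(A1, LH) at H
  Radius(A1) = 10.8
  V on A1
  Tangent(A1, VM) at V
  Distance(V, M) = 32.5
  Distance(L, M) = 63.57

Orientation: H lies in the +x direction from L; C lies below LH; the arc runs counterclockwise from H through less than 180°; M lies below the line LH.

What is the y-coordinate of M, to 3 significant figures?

-42.4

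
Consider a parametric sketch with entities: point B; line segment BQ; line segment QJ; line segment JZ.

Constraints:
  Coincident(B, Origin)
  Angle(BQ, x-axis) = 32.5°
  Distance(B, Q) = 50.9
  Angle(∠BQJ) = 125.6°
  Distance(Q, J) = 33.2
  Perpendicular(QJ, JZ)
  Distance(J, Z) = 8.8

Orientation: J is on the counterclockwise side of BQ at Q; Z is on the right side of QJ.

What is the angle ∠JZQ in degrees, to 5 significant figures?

75.155°

∠BQJ = 125.6°, so QJ runs at 32.5° + (180° − 125.6°) = 86.900° from the x-axis; with |QJ| = 33.2, J = Q + 33.2·(cos 86.900°, sin 86.900°) = (44.724, 60.500). QJ ⟂ JZ; with |JZ| = 8.8 on the right of QJ, Z = J + 8.8·(0.99854, -0.054079) = (53.511, 60.024). Then cos ∠JZQ = ZJ·ZQ / (|ZJ||ZQ|), giving 75.155°.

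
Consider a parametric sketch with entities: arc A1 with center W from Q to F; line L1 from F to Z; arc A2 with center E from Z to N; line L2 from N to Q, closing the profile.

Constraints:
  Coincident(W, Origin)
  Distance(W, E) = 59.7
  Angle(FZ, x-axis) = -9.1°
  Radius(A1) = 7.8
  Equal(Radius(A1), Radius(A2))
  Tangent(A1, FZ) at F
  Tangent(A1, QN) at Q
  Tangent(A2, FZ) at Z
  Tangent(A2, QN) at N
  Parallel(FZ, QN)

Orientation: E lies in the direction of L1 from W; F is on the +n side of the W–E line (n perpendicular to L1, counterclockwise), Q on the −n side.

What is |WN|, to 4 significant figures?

60.21

The slot axis is L1's direction at -9.1°, so u = (cos -9.1°, sin -9.1°) = (0.9874, -0.1582) and n = (−sin -9.1°, cos -9.1°) = (0.1582, 0.9874). W is at the origin and E lies 59.7 along u from W, so E = 59.7·u = (58.95, -9.442). Tangency of A1 to both parallel lines with radius 7.8 puts F and Q at W ± 7.8·n: F = (1.234, 7.702), Q = (-1.234, -7.702). Equal radii place Z and N the same way about E: Z = E + 7.8·n = (60.18, -1.740), N = E − 7.8·n = (57.71, -17.14). Then |WN| = |N − W| = 60.21.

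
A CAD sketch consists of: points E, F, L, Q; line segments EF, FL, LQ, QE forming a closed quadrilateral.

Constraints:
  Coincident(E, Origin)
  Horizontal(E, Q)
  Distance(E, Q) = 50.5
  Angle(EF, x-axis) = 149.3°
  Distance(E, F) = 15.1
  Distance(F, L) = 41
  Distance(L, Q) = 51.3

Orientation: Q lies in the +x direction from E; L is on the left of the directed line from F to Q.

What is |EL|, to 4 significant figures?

40.38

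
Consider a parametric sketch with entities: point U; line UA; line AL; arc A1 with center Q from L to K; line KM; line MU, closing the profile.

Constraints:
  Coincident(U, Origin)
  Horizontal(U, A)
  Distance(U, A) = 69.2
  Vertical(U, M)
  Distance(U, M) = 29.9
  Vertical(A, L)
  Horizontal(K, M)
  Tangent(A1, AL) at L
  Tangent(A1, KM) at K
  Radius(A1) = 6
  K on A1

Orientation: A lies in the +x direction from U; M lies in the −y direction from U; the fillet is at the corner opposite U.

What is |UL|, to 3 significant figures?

73.2

U is at the origin; UA is horizontal with |UA| = 69.2 and A on the +x side, so A = (69.2, 0.00). U and M share the same x with |UM| = 29.9 and M on the −y side, so M = (0.00, -29.9). The virtual corner opposite U is at (69.2, -29.9). A1 meets AL tangentially, so QL is at right angles to AL and tangency of A1 to KM means the radius QK is perpendicular to KM, with radius 6.0, so the center Q sits 6.0 in from both sides at Q = (63.2, -23.9). That places the tangent points at L = (69.2, -23.9) on AL and K = (63.2, -29.9) on KM. Then |UL| = |L − U| = 73.2.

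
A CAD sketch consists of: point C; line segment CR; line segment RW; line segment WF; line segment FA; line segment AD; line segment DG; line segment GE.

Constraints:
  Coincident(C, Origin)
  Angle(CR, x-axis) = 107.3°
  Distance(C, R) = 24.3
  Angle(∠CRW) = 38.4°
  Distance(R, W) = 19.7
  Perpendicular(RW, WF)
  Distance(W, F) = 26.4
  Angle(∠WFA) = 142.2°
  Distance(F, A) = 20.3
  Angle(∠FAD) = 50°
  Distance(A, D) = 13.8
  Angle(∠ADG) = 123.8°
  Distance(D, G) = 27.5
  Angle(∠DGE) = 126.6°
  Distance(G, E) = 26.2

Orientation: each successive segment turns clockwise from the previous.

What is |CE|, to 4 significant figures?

30.49

∠ADG = 123.8° gives DG at 11.70° from the x-axis; with |DG| = 27.5, G = (6.974, 2.414). ∠DGE = 126.6° gives GE at -41.70° from the x-axis; with |GE| = 26.2, E = (26.54, -15.02). Then |CE| = |E − C| = 30.49.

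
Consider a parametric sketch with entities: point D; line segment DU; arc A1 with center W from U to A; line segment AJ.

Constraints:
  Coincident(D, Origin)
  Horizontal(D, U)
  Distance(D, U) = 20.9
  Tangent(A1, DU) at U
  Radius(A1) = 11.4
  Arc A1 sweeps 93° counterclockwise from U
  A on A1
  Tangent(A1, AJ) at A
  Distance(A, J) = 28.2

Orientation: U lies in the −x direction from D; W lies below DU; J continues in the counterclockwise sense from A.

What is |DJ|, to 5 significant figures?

50.614

D is at the origin; DU is horizontal with |DU| = 20.9 and U on the −x side, so U = (-20.900, 0.0000). The tangent condition forces WU to be normal to DU, so W = U + (0, -11.4) = (-20.900, -11.400). On A1, U sits at bearing 90° from W; a 93° counterclockwise sweep puts A at bearing 183°, so A = W + 11.4·(cos 183°, sin 183°) = (-32.284, -11.997). Since A1 is tangent to AJ there, WA ⟂ AJ, so AJ runs along (−sin 183°, cos 183°); with |AJ| = 28.2, J = (-30.809, -40.158). Then |DJ| = |J − D| = 50.614.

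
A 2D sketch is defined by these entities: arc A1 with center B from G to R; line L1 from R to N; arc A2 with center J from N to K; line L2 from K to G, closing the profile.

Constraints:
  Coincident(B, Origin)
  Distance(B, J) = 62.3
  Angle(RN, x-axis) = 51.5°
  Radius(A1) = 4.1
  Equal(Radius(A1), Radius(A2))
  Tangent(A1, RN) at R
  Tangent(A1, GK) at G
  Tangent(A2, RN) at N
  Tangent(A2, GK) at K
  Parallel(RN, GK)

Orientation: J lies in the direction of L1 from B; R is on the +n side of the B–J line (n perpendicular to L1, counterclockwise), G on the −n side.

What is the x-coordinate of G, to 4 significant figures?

3.209

The slot axis is L1's direction at 51.5°, so u = (cos 51.5°, sin 51.5°) = (0.6225, 0.7826) and n = (−sin 51.5°, cos 51.5°) = (-0.7826, 0.6225). B is at the origin and J lies 62.3 along u from B, so J = 62.3·u = (38.78, 48.76). Tangency of A1 to both parallel lines with radius 4.1 puts R and G at B ± 4.1·n: R = (-3.209, 2.552), G = (3.209, -2.552). So G.x = 3.209.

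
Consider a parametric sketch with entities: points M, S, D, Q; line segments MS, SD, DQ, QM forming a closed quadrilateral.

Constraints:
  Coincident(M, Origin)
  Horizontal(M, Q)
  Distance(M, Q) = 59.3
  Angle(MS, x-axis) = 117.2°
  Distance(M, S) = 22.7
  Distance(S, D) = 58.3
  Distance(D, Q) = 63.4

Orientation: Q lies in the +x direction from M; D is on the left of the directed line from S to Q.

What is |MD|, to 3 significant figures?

67.3

Checks: |MQ| = 59.30 ✓; |MS| = 22.70 ✓; |SD| = 58.30 ✓; |DQ| = 63.40 ✓.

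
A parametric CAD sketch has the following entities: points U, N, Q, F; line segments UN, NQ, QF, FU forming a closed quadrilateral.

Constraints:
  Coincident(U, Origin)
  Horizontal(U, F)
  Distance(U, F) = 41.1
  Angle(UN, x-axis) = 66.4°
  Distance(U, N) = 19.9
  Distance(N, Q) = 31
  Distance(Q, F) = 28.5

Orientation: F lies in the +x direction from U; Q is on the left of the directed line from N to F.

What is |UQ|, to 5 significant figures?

46.793

Checks: |NQ| = 31.00 ✓; |QF| = 28.50 ✓.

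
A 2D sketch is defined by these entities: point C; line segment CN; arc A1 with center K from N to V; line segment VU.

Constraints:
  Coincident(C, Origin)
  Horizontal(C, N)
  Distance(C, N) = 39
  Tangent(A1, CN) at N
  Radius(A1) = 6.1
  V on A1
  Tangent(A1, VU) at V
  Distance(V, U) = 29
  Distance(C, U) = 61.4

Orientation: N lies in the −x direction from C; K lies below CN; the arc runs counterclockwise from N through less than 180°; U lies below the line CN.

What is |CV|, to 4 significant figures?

45.16

Checks: |KV| = 6.100 ✓; ∠(KV, VU) = 90.00° ✓; |VU| = 29.00 ✓; |CU| = 61.40 ✓.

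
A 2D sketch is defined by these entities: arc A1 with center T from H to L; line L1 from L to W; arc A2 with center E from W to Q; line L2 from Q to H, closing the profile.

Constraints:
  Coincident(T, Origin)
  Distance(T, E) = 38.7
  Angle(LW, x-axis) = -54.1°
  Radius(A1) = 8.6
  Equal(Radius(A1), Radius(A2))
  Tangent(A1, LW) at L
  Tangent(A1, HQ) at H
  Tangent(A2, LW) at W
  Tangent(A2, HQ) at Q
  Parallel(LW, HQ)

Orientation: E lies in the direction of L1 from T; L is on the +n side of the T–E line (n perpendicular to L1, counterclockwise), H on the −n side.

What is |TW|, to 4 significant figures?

39.64

The slot axis is L1's direction at -54.1°, so u = (cos -54.1°, sin -54.1°) = (0.5864, -0.8100) and n = (−sin -54.1°, cos -54.1°) = (0.8100, 0.5864). T is at the origin and E lies 38.7 along u from T, so E = 38.7·u = (22.69, -31.35). Tangency of A1 to both parallel lines with radius 8.6 puts L and H at T ± 8.6·n: L = (6.966, 5.043), H = (-6.966, -5.043). Equal radii place W and Q the same way about E: W = E + 8.6·n = (29.66, -26.31), Q = E − 8.6·n = (15.73, -36.39). Then |TW| = |W − T| = 39.64.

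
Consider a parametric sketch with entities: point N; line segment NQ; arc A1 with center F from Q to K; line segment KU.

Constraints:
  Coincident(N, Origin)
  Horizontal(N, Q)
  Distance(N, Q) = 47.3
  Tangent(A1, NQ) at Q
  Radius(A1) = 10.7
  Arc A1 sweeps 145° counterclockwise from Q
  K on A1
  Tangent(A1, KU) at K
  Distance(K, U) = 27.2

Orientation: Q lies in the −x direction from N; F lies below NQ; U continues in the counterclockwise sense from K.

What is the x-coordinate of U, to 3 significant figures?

-31.2

On A1, Q sits at bearing 90° from F; a 145° counterclockwise sweep puts K at bearing 235°, so K = F + 10.7·(cos 235°, sin 235°) = (-53.4, -19.5). The tangent condition forces FK to be normal to KU, so KU runs along (−sin 235°, cos 235°); with |KU| = 27.2, U = (-31.2, -35.1). So U.x = -31.2.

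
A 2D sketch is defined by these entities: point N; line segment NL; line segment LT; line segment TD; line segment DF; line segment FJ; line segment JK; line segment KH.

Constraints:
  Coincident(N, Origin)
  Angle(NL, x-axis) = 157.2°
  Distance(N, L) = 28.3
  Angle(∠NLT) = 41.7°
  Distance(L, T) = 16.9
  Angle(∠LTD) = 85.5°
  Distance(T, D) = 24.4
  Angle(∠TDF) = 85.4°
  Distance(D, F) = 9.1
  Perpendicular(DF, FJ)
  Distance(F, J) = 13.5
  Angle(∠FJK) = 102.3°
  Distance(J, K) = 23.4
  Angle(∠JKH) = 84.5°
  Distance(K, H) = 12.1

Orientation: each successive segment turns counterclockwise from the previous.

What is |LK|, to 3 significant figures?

32.6

N is at the origin; NL runs at 157.2° with length 28.3, so L = (-26.1, 11.0). ∠NLT = 41.7° gives LT at -64.5° from the x-axis; with |LT| = 16.9, T = (-18.8, -4.29). ∠LTD = 85.5° gives TD at 30.0° from the x-axis; with |TD| = 24.4, D = (2.32, 7.91). ∠TDF = 85.4° gives DF at 125° from the x-axis; with |DF| = 9.1, F = (-2.85, 15.4). The perpendicularity gives FJ at right angles to DF, so FJ runs at -145°; with |FJ| = 13.5, J = (-14.0, 7.74). ∠FJK = 102.3° gives JK at -67.7° from the x-axis; with |JK| = 23.4, K = (-5.08, -13.9). Then |LK| = |K − L| = 32.6.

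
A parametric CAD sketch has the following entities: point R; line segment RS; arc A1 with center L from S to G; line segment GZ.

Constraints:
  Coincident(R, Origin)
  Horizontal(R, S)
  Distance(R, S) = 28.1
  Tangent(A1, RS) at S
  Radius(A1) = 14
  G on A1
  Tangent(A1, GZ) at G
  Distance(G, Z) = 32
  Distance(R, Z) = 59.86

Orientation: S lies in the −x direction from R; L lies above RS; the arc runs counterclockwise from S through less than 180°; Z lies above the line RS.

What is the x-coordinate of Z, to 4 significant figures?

-35.62

R is at the origin; R and S share the same y with |RS| = 28.1 and S on the −x side, so S = (-28.10, 0.000). A1 meets RS tangentially, so LS is at right angles to RS, so L = S + (0, 14) = (-28.10, 14.00). Since LG ⟂ GZ (tangency), |LZ| = √(14.0² + 32.0²) = 34.93 regardless of where G sits on A1. So Z lies on both circle(R, 59.86) and circle(L, 34.93); the above-RS intersection is Z = (-35.62, 48.11). G is the foot of the tangent from Z: G = (-16.78, 22.24).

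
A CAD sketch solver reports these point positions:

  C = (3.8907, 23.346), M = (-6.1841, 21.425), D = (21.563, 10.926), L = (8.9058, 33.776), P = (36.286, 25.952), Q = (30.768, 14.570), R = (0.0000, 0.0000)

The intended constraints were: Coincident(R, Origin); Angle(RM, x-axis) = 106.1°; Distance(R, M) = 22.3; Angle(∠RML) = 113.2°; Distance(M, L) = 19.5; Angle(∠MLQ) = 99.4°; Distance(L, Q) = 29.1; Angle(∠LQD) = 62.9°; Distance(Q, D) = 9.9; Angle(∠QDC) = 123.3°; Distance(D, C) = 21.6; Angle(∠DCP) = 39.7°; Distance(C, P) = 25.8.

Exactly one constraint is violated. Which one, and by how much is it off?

Distance(C, P) = 25.8 — off by 6.70.

R = (0.00, 0.00) ✓; RM at 106.1° ✓; |RM| = 22.30 ✓; ∠RML = 113.2° ✓; |ML| = 19.50 ✓; ∠MLQ = 99.40° ✓; |LQ| = 29.10 ✓; ∠LQD = 62.90° ✓; |QD| = 9.900 ✓; ∠QDC = 123.3° ✓; |DC| = 21.60 ✓; ∠DCP = 39.70° ✓; |CP| = 32.50 ✗.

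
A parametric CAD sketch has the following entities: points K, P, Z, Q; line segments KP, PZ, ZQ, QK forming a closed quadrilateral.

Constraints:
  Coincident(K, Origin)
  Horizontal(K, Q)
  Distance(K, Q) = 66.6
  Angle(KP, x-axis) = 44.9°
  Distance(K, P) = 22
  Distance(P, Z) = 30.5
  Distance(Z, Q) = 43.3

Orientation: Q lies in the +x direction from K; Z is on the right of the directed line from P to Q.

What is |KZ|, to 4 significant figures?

28.70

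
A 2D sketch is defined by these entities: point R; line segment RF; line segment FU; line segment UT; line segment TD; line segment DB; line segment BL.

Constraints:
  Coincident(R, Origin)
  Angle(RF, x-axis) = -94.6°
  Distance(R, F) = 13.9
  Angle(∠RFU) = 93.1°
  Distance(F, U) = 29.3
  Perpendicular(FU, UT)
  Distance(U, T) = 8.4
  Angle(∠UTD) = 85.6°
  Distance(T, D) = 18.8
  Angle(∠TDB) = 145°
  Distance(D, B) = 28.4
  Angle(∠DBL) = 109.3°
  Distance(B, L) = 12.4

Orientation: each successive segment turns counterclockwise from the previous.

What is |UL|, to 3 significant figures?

42.9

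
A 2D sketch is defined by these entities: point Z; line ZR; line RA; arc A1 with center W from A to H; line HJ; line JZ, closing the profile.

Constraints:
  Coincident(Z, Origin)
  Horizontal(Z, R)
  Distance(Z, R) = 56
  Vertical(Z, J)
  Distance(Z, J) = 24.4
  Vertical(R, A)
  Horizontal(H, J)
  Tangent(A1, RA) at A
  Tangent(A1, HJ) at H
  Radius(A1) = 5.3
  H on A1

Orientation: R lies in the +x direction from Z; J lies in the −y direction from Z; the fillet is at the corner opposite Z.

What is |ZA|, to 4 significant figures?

59.17

The virtual corner opposite Z is at (56.00, -24.40). Since A1 is tangent to RA there, WA ⟂ RA and A1 meets HJ tangentially, so WH is at right angles to HJ, with radius 5.3, so the center W sits 5.3 in from both sides at W = (50.70, -19.10). That places the tangent points at A = (56.00, -19.10) on RA and H = (50.70, -24.40) on HJ. Then |ZA| = |A − Z| = 59.17.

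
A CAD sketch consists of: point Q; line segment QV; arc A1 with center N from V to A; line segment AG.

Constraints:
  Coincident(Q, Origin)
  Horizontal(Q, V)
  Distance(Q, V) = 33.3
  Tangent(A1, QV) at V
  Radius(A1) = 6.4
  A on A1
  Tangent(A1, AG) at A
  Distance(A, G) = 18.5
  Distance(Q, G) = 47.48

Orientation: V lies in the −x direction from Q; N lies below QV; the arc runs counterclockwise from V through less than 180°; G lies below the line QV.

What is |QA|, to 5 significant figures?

40.153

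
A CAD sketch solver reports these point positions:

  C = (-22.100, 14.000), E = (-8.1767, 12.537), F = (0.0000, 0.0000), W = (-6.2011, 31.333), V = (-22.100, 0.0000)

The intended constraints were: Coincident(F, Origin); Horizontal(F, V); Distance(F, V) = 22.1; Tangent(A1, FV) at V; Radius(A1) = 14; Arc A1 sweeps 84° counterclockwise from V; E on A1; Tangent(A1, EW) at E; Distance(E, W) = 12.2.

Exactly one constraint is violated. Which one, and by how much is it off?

Distance(E, W) = 12.2 — off by 6.70.

F = (0.00, 0.00) ✓; F.y = 0.00, V.y = 0.00 ✓; |FV| = 22.10 ✓; ∠(CV, VF) = 90.00° ✓; |CV| = 14.00 ✓; bearing(C→E) − bearing(C→V) = 84.00° ✓; |CE| = 14.00 ✓; ∠(CE, EW) = 90.00° ✓; |EW| = 18.90 ✗.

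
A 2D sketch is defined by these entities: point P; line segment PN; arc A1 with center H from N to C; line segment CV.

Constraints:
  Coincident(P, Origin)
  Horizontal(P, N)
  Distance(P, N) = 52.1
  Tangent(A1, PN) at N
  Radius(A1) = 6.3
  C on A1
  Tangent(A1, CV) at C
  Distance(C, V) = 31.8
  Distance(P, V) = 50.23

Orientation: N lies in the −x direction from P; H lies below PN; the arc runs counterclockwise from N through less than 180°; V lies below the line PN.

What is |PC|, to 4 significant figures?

57.85

Checks: P = (0.00, 0.00) ✓; |HC| = 6.300 ✓; ∠(HC, CV) = 90.00° ✓; |CV| = 31.80 ✓; |PV| = 50.23 ✓.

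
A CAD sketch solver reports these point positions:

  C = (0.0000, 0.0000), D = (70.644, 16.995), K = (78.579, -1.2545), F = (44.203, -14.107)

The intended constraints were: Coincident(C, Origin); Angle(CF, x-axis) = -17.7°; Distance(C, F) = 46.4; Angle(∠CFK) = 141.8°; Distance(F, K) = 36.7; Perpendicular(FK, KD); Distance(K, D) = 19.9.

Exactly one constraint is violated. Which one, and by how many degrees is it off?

Perpendicular(FK, KD) — off by 3.00°.

C = (0.00, 0.00) ✓; CF at -17.70° ✓; |CF| = 46.40 ✓; ∠CFK = 141.8° ✓; |FK| = 36.70 ✓; ∠(FK, KD) = 93.00° ✗; |KD| = 19.90 ✓.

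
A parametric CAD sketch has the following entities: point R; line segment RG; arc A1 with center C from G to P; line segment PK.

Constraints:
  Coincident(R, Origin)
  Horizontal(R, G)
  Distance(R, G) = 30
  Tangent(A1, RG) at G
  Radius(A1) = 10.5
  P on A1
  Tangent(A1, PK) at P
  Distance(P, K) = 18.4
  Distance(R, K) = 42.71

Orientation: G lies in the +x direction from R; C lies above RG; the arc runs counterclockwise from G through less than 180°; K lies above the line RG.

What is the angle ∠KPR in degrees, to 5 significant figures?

79.477°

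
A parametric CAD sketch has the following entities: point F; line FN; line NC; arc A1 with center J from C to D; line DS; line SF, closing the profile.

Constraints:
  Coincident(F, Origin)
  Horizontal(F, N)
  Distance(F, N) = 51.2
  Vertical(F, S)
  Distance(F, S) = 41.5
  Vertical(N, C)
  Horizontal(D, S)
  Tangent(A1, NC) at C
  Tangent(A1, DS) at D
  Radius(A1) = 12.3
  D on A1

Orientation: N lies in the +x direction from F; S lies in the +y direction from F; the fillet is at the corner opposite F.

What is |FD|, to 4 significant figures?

56.88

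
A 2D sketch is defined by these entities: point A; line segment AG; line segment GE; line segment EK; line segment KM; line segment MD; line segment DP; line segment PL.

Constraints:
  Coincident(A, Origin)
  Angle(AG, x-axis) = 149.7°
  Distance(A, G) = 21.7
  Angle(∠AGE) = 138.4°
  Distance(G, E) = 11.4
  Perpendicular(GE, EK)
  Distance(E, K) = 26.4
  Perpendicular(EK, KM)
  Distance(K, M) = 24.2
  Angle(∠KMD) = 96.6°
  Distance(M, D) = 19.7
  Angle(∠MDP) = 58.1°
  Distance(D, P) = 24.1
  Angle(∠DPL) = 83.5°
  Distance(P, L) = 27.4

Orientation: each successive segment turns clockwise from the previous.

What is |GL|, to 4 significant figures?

41.15

A is at the origin; AG runs at 149.7° with length 21.7, so G = (-18.74, 10.95). ∠AGE = 138.4° gives GE at 108.1° from the x-axis; with |GE| = 11.4, E = (-22.28, 21.78). The perpendicularity gives EK at right angles to GE, so EK runs at 18.10°; with |EK| = 26.4, K = (2.816, 29.99). The perpendicularity gives KM at right angles to EK, so KM runs at -71.90°; with |KM| = 24.2, M = (10.33, 6.984). ∠KMD = 96.6° gives MD at -155.3° from the x-axis; with |MD| = 19.7, D = (-7.563, -1.248). ∠MDP = 58.1° gives DP at 82.80° from the x-axis; with |DP| = 24.1, P = (-4.542, 22.66). ∠DPL = 83.5° gives PL at -13.70° from the x-axis; with |PL| = 27.4, L = (22.08, 16.17). Then |GL| = |L − G| = 41.15.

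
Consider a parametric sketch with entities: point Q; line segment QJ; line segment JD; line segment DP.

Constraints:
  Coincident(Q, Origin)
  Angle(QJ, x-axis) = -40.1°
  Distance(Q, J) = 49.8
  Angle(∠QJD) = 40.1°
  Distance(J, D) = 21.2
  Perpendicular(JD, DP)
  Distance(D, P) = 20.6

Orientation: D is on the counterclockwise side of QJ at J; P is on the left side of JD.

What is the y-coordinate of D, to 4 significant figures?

-11.19

Q is at the origin; QJ runs at -40.1° with length 49.8, so J = 49.8·(cos -40.1°, sin -40.1°) = (38.09, -32.08). ∠QJD = 40.1°, so JD runs at -40.1° + (180° − 40.1°) = 99.80° from the x-axis; with |JD| = 21.2, D = J + 21.2·(cos 99.80°, sin 99.80°) = (34.48, -11.19). So D.y = -11.19.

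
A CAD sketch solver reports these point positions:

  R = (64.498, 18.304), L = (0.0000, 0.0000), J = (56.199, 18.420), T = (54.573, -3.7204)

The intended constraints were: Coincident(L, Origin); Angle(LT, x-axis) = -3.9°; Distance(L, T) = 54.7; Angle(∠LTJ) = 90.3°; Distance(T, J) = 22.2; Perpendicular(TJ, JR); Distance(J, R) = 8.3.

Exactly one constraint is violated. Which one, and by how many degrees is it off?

Perpendicular(TJ, JR) — off by 3.40°.

L = (0.00, 0.00) ✓; LT at -3.900° ✓; |LT| = 54.70 ✓; ∠LTJ = 90.30° ✓; |TJ| = 22.20 ✓; ∠(TJ, JR) = 86.60° ✗; |JR| = 8.300 ✓.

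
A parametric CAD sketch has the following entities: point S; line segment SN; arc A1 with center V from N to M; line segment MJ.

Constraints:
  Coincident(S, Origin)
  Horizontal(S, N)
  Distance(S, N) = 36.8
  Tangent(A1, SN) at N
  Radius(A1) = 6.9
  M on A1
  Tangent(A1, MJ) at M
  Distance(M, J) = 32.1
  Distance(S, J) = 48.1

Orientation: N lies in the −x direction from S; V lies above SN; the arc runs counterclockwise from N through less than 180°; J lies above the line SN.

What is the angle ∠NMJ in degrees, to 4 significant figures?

136.2°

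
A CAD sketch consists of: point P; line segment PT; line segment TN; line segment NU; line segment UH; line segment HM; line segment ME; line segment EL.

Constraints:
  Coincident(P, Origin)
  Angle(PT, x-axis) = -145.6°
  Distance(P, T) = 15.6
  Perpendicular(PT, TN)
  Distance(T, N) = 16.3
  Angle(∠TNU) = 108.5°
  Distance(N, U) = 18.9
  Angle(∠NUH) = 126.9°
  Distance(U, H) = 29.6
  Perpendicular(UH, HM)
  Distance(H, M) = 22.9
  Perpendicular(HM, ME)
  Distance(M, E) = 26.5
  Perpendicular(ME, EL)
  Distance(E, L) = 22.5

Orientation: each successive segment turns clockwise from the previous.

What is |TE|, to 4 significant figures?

7.659

The perpendicularity gives HM at right angles to UH, so HM runs at -90.20°; with |HM| = 22.9, M = (18.84, -3.293). HM is perpendicular to ME, so ME runs at 179.8°; with |ME| = 26.5, E = (-7.660, -3.200). Then |TE| = |E − T| = 7.659.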